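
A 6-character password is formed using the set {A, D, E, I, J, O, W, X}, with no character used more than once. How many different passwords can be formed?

20160

Choose and order 6 of the 8 symbols: the first character has 8 options, the next 7, and so on down to 3.
That product is 8 × 7 × 6 × 5 × 4 × 3 = 20160.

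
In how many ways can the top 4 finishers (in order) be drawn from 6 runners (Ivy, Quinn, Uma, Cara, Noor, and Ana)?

There are 6 choices for 1st place, 5 for 2nd, and so on down to 3 for position 4.
That gives 6 × 5 × 4 × 3 = 360.

360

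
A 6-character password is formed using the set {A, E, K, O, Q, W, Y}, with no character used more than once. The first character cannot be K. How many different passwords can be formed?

4320

The first character has 7−1 = 6 choices (anything except K).
The remaining 5 characters are filled from the other 6 symbols without repetition: 6 × 5 × 4 × 3 × 2 = 720.
Total: 6 × 720 = 4320.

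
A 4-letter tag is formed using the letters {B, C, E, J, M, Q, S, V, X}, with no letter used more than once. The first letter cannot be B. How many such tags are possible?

The first letter has 9−1 = 8 choices (anything except B).
The remaining 3 letters are filled from the other 8 symbols without repetition: 8 × 7 × 6 = 336.
Total: 8 × 336 = 2688.

2688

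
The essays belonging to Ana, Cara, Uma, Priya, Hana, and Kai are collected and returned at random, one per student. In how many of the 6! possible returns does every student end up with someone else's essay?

265

Let Aᵢ be the assignments in which student i gets their own essay. We want the size of the complement of A₁∪…∪A_6.
By inclusion–exclusion this is Σ_{j=0}^{6} (−1)^j C(6,j)·(6−j)!.
Computing: 720 − 720 + 360 − 120 + 30 − 6 + 1 = 265.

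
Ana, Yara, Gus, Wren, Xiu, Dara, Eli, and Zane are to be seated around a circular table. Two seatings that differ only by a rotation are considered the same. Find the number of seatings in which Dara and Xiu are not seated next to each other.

All circular seatings of 8 people number (7)! = 5040.
Those with Dara next to Xiu: fuse the pair into one unit and seat 7 units around a circle — 2·(6)! = 1440.
Subtracting, 5040 − 1440 = 3600.

3600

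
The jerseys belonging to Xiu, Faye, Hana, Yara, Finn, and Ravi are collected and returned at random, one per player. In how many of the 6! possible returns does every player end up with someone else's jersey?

Let Aᵢ be the assignments in which player i gets their old jersey. We want the size of the complement of A₁∪…∪A_6.
By inclusion–exclusion this is Σ_{j=0}^{6} (−1)^j C(6,j)·(6−j)!.
Computing: 720 − 720 + 360 − 120 + 30 − 6 + 1 = 265.

265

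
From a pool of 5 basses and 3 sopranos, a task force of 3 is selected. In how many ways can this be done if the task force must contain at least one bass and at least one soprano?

Unrestricted: C(8,3) = 56 ways to pick any 3 of the 8.
Selections missing a whole group: no basses → C(3,3) = 1; no sopranos → C(5,3) = 10.
Both groups omitted at once is impossible, so 56 − 11 = 45.

45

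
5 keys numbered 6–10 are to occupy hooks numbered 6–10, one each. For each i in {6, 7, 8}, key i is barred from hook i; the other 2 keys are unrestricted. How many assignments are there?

Let Aᵢ (for i ∈ {6, 7, 8}) be the placements that put key i in its forbidden hook. Any j of these fix j positions, leaving (5−j)! ways to fill the rest, and there are C(3,j) ways to pick which j.
By inclusion–exclusion, the number of valid placements is Σ_{j=0}^{3} (−1)^j C(3,j)·(5−j)!.
Computing: 120 − 72 + 18 − 2 = 64.

64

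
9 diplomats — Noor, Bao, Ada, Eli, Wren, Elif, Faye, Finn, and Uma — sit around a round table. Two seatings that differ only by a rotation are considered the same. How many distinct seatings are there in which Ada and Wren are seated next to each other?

Treat {Ada, Wren} as one unit (2 internal orders) and seat the resulting 8 units around the table: (7)! circular arrangements.
So 2 × (7)! = 2 × 5040 = 10080.

10080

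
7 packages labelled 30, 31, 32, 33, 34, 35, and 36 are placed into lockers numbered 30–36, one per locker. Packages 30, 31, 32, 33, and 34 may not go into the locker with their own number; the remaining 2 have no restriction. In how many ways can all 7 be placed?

2428

Let Aᵢ (for 30 ≤ i ≤ 34) be the placements that put package i in its forbidden locker. Any j of these fix j positions, leaving (7−j)! ways to fill the rest, and there are C(5,j) ways to pick which j.
By inclusion–exclusion, the number of valid placements is Σ_{j=0}^{5} (−1)^j C(5,j)·(7−j)!.
Computing: 5040 − 3600 + 1200 − 240 + 30 − 2 = 2428.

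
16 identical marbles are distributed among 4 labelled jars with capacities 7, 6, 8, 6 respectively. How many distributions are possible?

264

Without the upper bounds there are C(19,3) = 969 ways to split 16 among 4 jars.
Subtract solutions that violate a single cap (substitute x_i' = x_i − (cap_i+1)): x_1 ≥ 8 gives C(11,3) = 165; x_2 ≥ 7 gives C(12,3) = 220; x_3 ≥ 9 gives C(10,3) = 120; x_4 ≥ 7 gives C(12,3) = 220. Together 725.
Add back pairs where two caps are both exceeded: 4 + 0 + 4 + 1 + 10 + 1 = 20.
By inclusion–exclusion the count is 969 − 725 + 20 = 264.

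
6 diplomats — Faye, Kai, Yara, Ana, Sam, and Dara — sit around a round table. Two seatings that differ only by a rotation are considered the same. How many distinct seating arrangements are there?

Seat Faye anywhere (absorbing the rotational symmetry), then permute the other 5: (5)! = 120.

120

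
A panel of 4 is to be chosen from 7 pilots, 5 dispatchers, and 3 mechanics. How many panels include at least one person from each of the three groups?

630

With no constraint there are C(15,4) = 1365 possible selections.
Selections missing a whole group: no pilots → C(8,4) = 70; no dispatchers → C(10,4) = 210; no mechanics → C(12,4) = 495.
Add back selections omitting two groups (i.e. drawn from a single group): C(7,4) + C(5,4) + C(3,4) = 40.
By inclusion–exclusion: 1365 − 775 + 40 = 630.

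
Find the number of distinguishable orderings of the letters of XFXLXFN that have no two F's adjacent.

300

Total arrangements of XFXLXFN: 7!/(3!·2!) = 420.
Arrangements with the F's together: treat FF as one letter, giving (6)!/(3!) = 120.
Hence 420 − 120 = 300.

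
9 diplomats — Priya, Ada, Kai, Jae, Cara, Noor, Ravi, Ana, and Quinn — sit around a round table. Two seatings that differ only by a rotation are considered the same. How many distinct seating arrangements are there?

Seat Priya anywhere (absorbing the rotational symmetry), then permute the other 8: (8)! = 40320.

40320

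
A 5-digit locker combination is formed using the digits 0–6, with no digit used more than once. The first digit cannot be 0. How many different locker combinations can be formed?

The first digit has 7−1 = 6 choices (anything except 0).
The remaining 4 digits are filled from the other 6 symbols without repetition: 6 × 5 × 4 × 3 = 360.
Total: 6 × 360 = 2160.

2160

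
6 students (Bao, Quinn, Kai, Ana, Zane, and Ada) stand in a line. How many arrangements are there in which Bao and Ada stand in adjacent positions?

240

Treat {Bao, Ada} as a single unit. There are 5 units to order, and the pair itself can be ordered 2 ways.
That gives 2 × 5! = 2 × 120 = 240.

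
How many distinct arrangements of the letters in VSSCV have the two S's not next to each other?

18

There are 5!/(2!·2!) = 30 arrangements of VSSCV in total.
If the two S's are adjacent, glue them into one block, leaving 4 items to arrange: (4)!/(2!) = 12 ways.
Hence 30 − 12 = 18.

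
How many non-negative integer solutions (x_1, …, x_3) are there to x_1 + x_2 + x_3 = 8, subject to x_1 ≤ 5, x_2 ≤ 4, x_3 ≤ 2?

Without the upper bounds there are C(10,2) = 45 ways to split 8 among 3 variables.
Subtract solutions that violate a single cap (substitute x_i' = x_i − (cap_i+1)): x_1 ≥ 6 gives C(4,2) = 6; x_2 ≥ 5 gives C(5,2) = 10; x_3 ≥ 3 gives C(7,2) = 21. Together 37.
Add back pairs where two caps are both exceeded: 0 + 0 + 1 = 1.
By inclusion–exclusion the count is 45 − 37 + 1 = 9.

9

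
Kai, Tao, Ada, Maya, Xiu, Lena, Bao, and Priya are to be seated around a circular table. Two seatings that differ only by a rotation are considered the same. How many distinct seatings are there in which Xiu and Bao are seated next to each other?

Treat {Xiu, Bao} as one unit (2 internal orders) and seat the resulting 7 units around the table: (6)! circular arrangements.
So 2 × (6)! = 2 × 720 = 1440.

1440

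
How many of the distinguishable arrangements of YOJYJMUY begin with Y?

With the first slot taken by Y, it remains to arrange the other 7 letters (OJYJMUY).
Those 7 letters have J appearing twice and Y appearing twice, giving (7)!/(2!·2!) = 1260.

1260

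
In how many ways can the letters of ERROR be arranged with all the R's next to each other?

Treat the 3 copies of R as a single block. The multiset to arrange is then {RRR, E, O}, 3 items in all.
All 3 items are distinct, so there are (3)! = 6 arrangements.

6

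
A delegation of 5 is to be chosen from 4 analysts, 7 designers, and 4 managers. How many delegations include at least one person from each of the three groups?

2044

Unrestricted: C(15,5) = 3003 ways to pick any 5 of the 15.
Selections missing a whole group: no analysts → C(11,5) = 462; no designers → C(8,5) = 56; no managers → C(11,5) = 462.
Add back selections omitting two groups (i.e. drawn from a single group): C(4,5) + C(7,5) + C(4,5) = 21.
By inclusion–exclusion: 3003 − 980 + 21 = 2044.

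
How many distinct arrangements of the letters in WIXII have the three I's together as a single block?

Treat the 3 copies of I as a single block. The multiset to arrange is then {III, W, X}, 3 items in all.
All 3 items are distinct, so there are (3)! = 6 arrangements.

6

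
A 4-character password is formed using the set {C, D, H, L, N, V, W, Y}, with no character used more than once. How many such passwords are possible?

Choose and order 4 of the 8 symbols: the first character has 8 options, the next 7, then 6, 5.
8 × 7 × 6 × 5 = 1680.

1680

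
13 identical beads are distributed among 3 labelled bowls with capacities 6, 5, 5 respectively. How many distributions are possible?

10

Without the upper bounds there are C(15,2) = 105 ways to split 13 among 3 bowls.
Subtract solutions that violate a single cap (substitute x_i' = x_i − (cap_i+1)): x_1 ≥ 7 gives C(8,2) = 28; x_2 ≥ 6 gives C(9,2) = 36; x_3 ≥ 6 gives C(9,2) = 36. Together 100.
Add back pairs where two caps are both exceeded: 1 + 1 + 3 = 5.
By inclusion–exclusion the count is 105 − 100 + 5 = 10.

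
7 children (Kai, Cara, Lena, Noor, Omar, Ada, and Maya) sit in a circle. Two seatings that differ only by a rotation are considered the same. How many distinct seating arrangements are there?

Seat Kai anywhere (absorbing the rotational symmetry), then permute the other 6: (6)! = 720.

720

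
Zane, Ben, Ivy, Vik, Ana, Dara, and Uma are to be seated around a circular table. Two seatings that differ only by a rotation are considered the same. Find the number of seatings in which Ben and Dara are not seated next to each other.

All circular seatings of 7 people number (6)! = 720.
Those with Ben next to Dara: fuse the pair into one unit and seat 6 units around a circle — 2·(5)! = 240.
Subtracting, 720 − 240 = 480.

480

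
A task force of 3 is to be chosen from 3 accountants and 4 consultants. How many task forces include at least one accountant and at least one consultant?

30

Total 3-person selections from all 7: C(7,3) = 35.
Subtract selections that omit an entire group: no accountants → C(4,3) = 4; no consultants → C(3,3) = 1.
Both groups omitted at once is impossible, so 35 − 5 = 30.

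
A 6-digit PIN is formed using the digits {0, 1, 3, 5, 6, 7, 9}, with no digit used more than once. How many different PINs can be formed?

5040

This is a permutation of 6 out of 7: P(7,6) = 7!/1!.
That product is 7 × 6 × 5 × 4 × 3 × 2 = 5040.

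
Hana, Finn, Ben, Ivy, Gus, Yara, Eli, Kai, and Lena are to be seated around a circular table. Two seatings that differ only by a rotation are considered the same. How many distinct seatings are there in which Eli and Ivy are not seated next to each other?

Without the restriction there are (8)! = 40320 seatings.
Seatings with Eli beside Ivy: treat them as a block with 2 internal orders, giving 2 × (7)! = 10080.
Subtracting, 40320 − 10080 = 30240.

30240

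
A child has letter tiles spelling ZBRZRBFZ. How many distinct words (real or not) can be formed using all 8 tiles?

Letter multiplicities in ZBRZRBFZ: B×2, F×1, R×2, Z×3.
The number of distinct arrangements is 8!/(3!·2!·2!) = 40320/24 = 1680.

1680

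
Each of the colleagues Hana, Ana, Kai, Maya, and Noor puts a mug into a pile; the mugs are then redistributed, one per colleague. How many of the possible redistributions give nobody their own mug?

Count assignments avoiding every fixed point. For any j of the 5 colleagues fixed to their own mug, the other 5−j can be arranged in (5−j)! ways.
By inclusion–exclusion this is Σ_{j=0}^{5} (−1)^j C(5,j)·(5−j)!.
Computing: 120 − 120 + 60 − 20 + 5 − 1 = 44.

44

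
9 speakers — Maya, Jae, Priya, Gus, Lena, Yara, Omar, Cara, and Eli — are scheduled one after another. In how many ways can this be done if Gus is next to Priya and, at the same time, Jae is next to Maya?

Treat {Gus,Priya} as one block (2 orders) and {Jae,Maya} as another (2 orders).
That leaves 7 units to arrange: 2 × 2 × 7! = 4 × 5040 = 20160.

20160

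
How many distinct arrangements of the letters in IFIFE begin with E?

6

With the first slot taken by E, it remains to arrange the other 4 letters (IFIF).
Those 4 letters have F appearing twice and I appearing twice, giving (4)!/(2!·2!) = 6.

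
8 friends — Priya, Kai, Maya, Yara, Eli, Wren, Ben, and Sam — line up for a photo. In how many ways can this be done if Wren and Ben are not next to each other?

Of the 8! = 40320 arrangements, those with Wren and Ben adjacent number 2 × 7! = 10080 (treat the pair as a block with 2 internal orders).
Complementary counting: 40320 − 10080 = 30240.

30240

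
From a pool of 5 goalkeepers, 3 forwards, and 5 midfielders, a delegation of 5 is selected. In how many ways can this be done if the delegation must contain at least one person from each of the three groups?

925

With no constraint there are C(13,5) = 1287 possible selections.
Selections missing a whole group: no goalkeepers → C(8,5) = 56; no forwards → C(10,5) = 252; no midfielders → C(8,5) = 56.
Add back selections omitting two groups (i.e. drawn from a single group): C(5,5) + C(3,5) + C(5,5) = 2.
By inclusion–exclusion: 1287 − 364 + 2 = 925.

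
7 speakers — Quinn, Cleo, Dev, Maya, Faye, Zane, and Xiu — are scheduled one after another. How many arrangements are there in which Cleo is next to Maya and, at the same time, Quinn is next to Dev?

Treat {Cleo,Maya} as one block (2 orders) and {Quinn,Dev} as another (2 orders).
That leaves 5 units to arrange: 2 × 2 × 5! = 4 × 120 = 480.

480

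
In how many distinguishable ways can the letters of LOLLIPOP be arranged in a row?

Letter multiplicities in LOLLIPOP: I×1, L×3, O×2, P×2.
The number of distinct arrangements is 8!/(3!·2!·2!) = 40320/24 = 1680.

1680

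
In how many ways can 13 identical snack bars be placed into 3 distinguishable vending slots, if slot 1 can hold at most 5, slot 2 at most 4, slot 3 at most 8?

15

Ignoring the caps, the number of non-negative solutions to x_1+…+x_3 = 13 is C(15,2) = 105.
Subtract solutions that violate a single cap (substitute x_i' = x_i − (cap_i+1)): x_1 ≥ 6 gives C(9,2) = 36; x_2 ≥ 5 gives C(10,2) = 45; x_3 ≥ 9 gives C(6,2) = 15. Together 96.
Add back pairs where two caps are both exceeded: 6 + 0 + 0 = 6.
By inclusion–exclusion the count is 105 − 96 + 6 = 15.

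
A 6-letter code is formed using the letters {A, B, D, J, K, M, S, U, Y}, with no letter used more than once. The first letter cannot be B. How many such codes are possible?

The first letter has 9−1 = 8 choices (anything except B).
The remaining 5 letters are filled from the other 8 symbols without repetition: 8 × 7 × 6 × 5 × 4 = 6720.
Total: 8 × 6720 = 53760.

53760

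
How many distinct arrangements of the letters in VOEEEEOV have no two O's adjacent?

315

Total arrangements of VOEEEEOV: 8!/(4!·2!·2!) = 420.
If the two O's are adjacent, glue them into one block, leaving 7 items to arrange: (7)!/(4!·2!) = 105 ways.
Subtracting, 420 − 105 = 315 arrangements keep the O's apart.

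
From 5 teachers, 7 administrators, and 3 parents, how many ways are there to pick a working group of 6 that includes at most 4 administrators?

4830

Split by how many administrators are chosen (0 through 4).
Sum: C(7,0)·C(8,6) + C(7,1)·C(8,5) + C(7,2)·C(8,4) + C(7,3)·C(8,3) + C(7,4)·C(8,2) = 28 + 392 + 1470 + 1960 + 980 = 4830.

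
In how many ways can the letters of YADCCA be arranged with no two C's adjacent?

There are 6!/(2!·2!) = 180 arrangements of YADCCA in total.
If the two C's are adjacent, glue them into one block, leaving 5 items to arrange: (5)!/(2!) = 60 ways.
Hence 180 − 60 = 120.

120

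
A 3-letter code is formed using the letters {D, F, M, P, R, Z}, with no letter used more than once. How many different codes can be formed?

Choose and order 3 of the 6 symbols: the first letter has 6 options, the next 5, then 4.
That product is 6 × 5 × 4 = 120.

120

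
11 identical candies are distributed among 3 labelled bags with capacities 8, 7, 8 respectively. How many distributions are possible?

Without the upper bounds there are C(13,2) = 78 ways to split 11 among 3 bags.
Subtract solutions that violate a single cap (substitute x_i' = x_i − (cap_i+1)): x_1 ≥ 9 gives C(4,2) = 6; x_2 ≥ 8 gives C(5,2) = 10; x_3 ≥ 9 gives C(4,2) = 6. Together 22.
No two caps can be exceeded simultaneously, so the pair terms are all 0.
By inclusion–exclusion the count is 78 − 22 + 0 = 56.

56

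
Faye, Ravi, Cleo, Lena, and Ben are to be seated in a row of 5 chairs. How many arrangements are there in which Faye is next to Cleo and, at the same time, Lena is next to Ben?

24

Treat {Faye,Cleo} as one block (2 orders) and {Lena,Ben} as another (2 orders).
That leaves 3 units to arrange: 2 × 2 × 3! = 4 × 6 = 24.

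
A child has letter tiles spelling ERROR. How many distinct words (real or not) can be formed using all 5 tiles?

20

Letter multiplicities in ERROR: E×1, O×1, R×3.
So there are 5! / (3!) = 20 distinguishable arrangements.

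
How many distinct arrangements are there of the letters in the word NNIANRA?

420

The 7 letters of NNIANRA have repeats: A appearing twice and N appearing 3 times.
Dividing 7! = 5040 by 3!·2! = 12 for the repeated letters gives 420.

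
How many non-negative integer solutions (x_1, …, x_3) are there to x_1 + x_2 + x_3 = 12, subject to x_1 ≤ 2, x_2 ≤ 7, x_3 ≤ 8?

Ignoring the caps, the number of non-negative solutions to x_1+…+x_3 = 12 is C(14,2) = 91.
Subtract solutions that violate a single cap (substitute x_i' = x_i − (cap_i+1)): x_1 ≥ 3 gives C(11,2) = 55; x_2 ≥ 8 gives C(6,2) = 15; x_3 ≥ 9 gives C(5,2) = 10. Together 80.
Add back pairs where two caps are both exceeded: 3 + 1 + 0 = 4.
By inclusion–exclusion the count is 91 − 80 + 4 = 15.

15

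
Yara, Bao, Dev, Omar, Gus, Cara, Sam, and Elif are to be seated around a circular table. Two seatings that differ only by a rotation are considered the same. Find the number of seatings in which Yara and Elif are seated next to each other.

Treat {Yara, Elif} as one unit (2 internal orders) and seat the resulting 7 units around the table: (6)! circular arrangements.
So 2 × (6)! = 2 × 720 = 1440.

1440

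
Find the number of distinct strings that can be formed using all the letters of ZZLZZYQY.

Letter multiplicities in ZZLZZYQY: L×1, Q×1, Y×2, Z×4.
The number of distinct arrangements is 8!/(4!·2!) = 40320/48 = 840.

840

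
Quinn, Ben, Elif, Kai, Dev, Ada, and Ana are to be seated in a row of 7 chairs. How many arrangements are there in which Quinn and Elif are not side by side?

3600

Of the 7! = 5040 arrangements, those with Quinn and Elif adjacent number 2 × 6! = 1440 (treat the pair as a block with 2 internal orders).
So 5040 − 1440 = 3600 arrangements keep them apart.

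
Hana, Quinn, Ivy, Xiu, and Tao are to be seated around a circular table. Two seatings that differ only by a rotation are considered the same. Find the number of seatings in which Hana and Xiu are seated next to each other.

Glue Hana and Xiu into a block (2 internal orders). Seating 4 units around a circle gives (3)! arrangements.
So 2 × (3)! = 2 × 6 = 12.

12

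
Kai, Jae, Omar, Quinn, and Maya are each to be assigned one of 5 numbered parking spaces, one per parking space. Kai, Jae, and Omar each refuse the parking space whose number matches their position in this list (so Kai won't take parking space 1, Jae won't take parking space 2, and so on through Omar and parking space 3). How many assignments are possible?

Let Aᵢ (for i ∈ {1, 2, 3}) be the placements that put person i in their forbidden parking space. Any j of these fix j positions, leaving (5−j)! ways to fill the rest, and there are C(3,j) ways to pick which j.
By inclusion–exclusion, the number of valid placements is Σ_{j=0}^{3} (−1)^j C(3,j)·(5−j)!.
Computing: 120 − 72 + 18 − 2 = 64.

64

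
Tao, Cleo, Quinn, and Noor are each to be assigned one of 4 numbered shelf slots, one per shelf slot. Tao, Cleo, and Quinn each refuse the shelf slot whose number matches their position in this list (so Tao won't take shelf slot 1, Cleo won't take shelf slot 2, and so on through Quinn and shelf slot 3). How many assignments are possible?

Let Aᵢ (for i ∈ {1, 2, 3}) be the placements that put person i in their forbidden shelf slot. Any j of these fix j positions, leaving (4−j)! ways to fill the rest, and there are C(3,j) ways to pick which j.
By inclusion–exclusion, the number of valid placements is Σ_{j=0}^{3} (−1)^j C(3,j)·(4−j)!.
Computing: 24 − 18 + 6 − 1 = 11.

11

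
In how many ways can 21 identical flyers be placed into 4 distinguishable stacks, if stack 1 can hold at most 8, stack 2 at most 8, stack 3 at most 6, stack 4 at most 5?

Without the upper bounds there are C(24,3) = 2024 ways to split 21 among 4 stacks.
Subtract solutions that violate a single cap (substitute x_i' = x_i − (cap_i+1)): x_1 ≥ 9 gives C(15,3) = 455; x_2 ≥ 9 gives C(15,3) = 455; x_3 ≥ 7 gives C(17,3) = 680; x_4 ≥ 6 gives C(18,3) = 816. Together 2406.
Add back pairs where two caps are both exceeded: 20 + 56 + 84 + 56 + 84 + 165 = 465.
By inclusion–exclusion the count is 2024 − 2406 + 465 = 83.

83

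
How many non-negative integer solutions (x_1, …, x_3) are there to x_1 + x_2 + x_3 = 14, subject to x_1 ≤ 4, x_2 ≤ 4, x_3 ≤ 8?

Ignoring the caps, the number of non-negative solutions to x_1+…+x_3 = 14 is C(16,2) = 120.
Subtract solutions that violate a single cap (substitute x_i' = x_i − (cap_i+1)): x_1 ≥ 5 gives C(11,2) = 55; x_2 ≥ 5 gives C(11,2) = 55; x_3 ≥ 9 gives C(7,2) = 21. Together 131.
Add back pairs where two caps are both exceeded: 15 + 1 + 1 = 17.
By inclusion–exclusion the count is 120 − 131 + 17 = 6.

6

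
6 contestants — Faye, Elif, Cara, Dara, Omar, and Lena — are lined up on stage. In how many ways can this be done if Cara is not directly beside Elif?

Of the 6! = 720 arrangements, those with Cara and Elif adjacent number 2 × 5! = 240 (treat the pair as a block with 2 internal orders).
So 720 − 240 = 480 arrangements keep them apart.

480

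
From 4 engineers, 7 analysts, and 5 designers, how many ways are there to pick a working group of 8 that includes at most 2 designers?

6435

Split by how many designers are chosen (0 through 2).
Sum: C(5,0)·C(11,8) + C(5,1)·C(11,7) + C(5,2)·C(11,6) = 165 + 1650 + 4620 = 6435.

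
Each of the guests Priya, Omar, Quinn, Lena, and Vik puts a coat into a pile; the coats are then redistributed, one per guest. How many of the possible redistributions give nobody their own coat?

This is the derangement count D_5: permutations of 5 items with no fixed point.
By inclusion–exclusion this is Σ_{j=0}^{5} (−1)^j C(5,j)·(5−j)!.
Computing: 120 − 120 + 60 − 20 + 5 − 1 = 44.

44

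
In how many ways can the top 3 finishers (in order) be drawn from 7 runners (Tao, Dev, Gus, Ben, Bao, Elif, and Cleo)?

There are 7 choices for 1st place, 6 for 2nd, and 5 for 3rd.
That gives 7 × 6 × 5 = 210.

210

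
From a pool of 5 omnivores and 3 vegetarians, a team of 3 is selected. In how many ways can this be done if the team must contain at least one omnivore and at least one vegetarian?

45

With no constraint there are C(8,3) = 56 possible selections.
Subtract selections that omit an entire group: no omnivores → C(3,3) = 1; no vegetarians → C(5,3) = 10.
Both groups omitted at once is impossible, so 56 − 11 = 45.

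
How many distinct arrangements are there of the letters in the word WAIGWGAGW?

WAIGWGAGW has 9 letters with A appearing twice, G appearing 3 times, and W appearing 3 times.
So there are 9! / (3!·3!·2!) = 5040 distinguishable arrangements.

5040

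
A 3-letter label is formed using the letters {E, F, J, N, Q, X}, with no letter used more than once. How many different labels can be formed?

With no repetition, fill the 3 letters in order: 6 choices, then 5, down to 4.
6 × 5 × 4 = 120.

120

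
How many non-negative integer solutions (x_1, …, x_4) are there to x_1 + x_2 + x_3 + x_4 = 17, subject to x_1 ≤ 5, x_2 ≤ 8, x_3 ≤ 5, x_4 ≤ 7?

Ignoring the caps, the number of non-negative solutions to x_1+…+x_4 = 17 is C(20,3) = 1140.
Subtract solutions that violate a single cap (substitute x_i' = x_i − (cap_i+1)): x_1 ≥ 6 gives C(14,3) = 364; x_2 ≥ 9 gives C(11,3) = 165; x_3 ≥ 6 gives C(14,3) = 364; x_4 ≥ 8 gives C(12,3) = 220. Together 1113.
Add back pairs where two caps are both exceeded: 10 + 56 + 20 + 10 + 1 + 20 = 117.
By inclusion–exclusion the count is 1140 − 1113 + 117 = 144.

144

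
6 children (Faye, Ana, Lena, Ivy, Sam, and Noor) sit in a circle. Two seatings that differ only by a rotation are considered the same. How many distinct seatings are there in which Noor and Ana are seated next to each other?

Treat {Noor, Ana} as one unit (2 internal orders) and seat the resulting 5 units around the table: (4)! circular arrangements.
So 2 × (4)! = 2 × 24 = 48.

48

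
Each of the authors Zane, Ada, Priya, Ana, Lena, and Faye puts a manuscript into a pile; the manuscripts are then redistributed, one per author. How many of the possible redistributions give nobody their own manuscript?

265

Count assignments avoiding every fixed point. For any j of the 6 authors fixed to their own manuscript, the other 6−j can be arranged in (6−j)! ways.
By inclusion–exclusion this is Σ_{j=0}^{6} (−1)^j C(6,j)·(6−j)!.
Computing: 720 − 720 + 360 − 120 + 30 − 6 + 1 = 265.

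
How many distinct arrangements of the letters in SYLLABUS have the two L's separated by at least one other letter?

7560

There are 8!/(2!·2!) = 10080 arrangements of SYLLABUS in total.
Arrangements with the L's together: treat LL as one letter, giving (7)!/(2!) = 2520.
Subtracting, 10080 − 2520 = 7560 arrangements keep the L's apart.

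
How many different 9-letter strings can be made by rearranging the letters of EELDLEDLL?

1260

Letter multiplicities in EELDLEDLL: D×2, E×3, L×4.
Dividing 9! = 362880 by 4!·3!·2! = 288 for the repeated letters gives 1260.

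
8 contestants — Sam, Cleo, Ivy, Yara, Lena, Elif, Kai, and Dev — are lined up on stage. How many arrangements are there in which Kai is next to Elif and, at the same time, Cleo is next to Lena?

Treat {Kai,Elif} as one block (2 orders) and {Cleo,Lena} as another (2 orders).
That leaves 6 units to arrange: 2 × 2 × 6! = 4 × 720 = 2880.

2880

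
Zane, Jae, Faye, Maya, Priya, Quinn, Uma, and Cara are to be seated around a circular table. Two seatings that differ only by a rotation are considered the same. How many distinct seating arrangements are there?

5040

Fix one person's seat to break rotational symmetry; the remaining 7 people can be arranged in (7)! = 5040 ways.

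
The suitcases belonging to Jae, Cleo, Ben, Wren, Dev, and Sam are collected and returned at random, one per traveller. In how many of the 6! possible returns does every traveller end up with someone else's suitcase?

265

Count assignments avoiding every fixed point. For any j of the 6 travellers fixed to their own suitcase, the other 6−j can be arranged in (6−j)! ways.
By inclusion–exclusion this is Σ_{j=0}^{6} (−1)^j C(6,j)·(6−j)!.
Computing: 720 − 720 + 360 − 120 + 30 − 6 + 1 = 265.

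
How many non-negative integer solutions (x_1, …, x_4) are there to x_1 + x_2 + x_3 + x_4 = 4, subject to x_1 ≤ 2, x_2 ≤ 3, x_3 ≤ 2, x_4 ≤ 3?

Ignoring the caps, the number of non-negative solutions to x_1+…+x_4 = 4 is C(7,3) = 35.
Subtract solutions that violate a single cap (substitute x_i' = x_i − (cap_i+1)): x_1 ≥ 3 gives C(4,3) = 4; x_2 ≥ 4 gives C(3,3) = 1; x_3 ≥ 3 gives C(4,3) = 4; x_4 ≥ 4 gives C(3,3) = 1. Together 10.
No two caps can be exceeded simultaneously, so the pair terms are all 0.
By inclusion–exclusion the count is 35 − 10 + 0 = 25.

25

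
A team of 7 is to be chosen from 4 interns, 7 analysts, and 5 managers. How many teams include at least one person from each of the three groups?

10283

With no constraint there are C(16,7) = 11440 possible selections.
Subtract selections that omit an entire group: no interns → C(12,7) = 792; no analysts → C(9,7) = 36; no managers → C(11,7) = 330.
Add back selections omitting two groups (i.e. drawn from a single group): C(4,7) + C(7,7) + C(5,7) = 1.
By inclusion–exclusion: 11440 − 1158 + 1 = 10283.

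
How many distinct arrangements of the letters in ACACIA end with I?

10

Fix I in the last position and arrange the remaining 5 letters.
Those 5 letters have A appearing 3 times and C appearing twice, giving (5)!/(3!·2!) = 10.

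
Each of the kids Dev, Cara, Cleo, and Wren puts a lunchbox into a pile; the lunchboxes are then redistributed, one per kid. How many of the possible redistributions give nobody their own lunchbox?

This is the derangement count D_4: permutations of 4 items with no fixed point.
By inclusion–exclusion this is Σ_{j=0}^{4} (−1)^j C(4,j)·(4−j)!.
Computing: 24 − 24 + 12 − 4 + 1 = 9.

9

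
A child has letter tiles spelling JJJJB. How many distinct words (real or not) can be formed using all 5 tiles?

The 5 letters of JJJJB have repeats: J appearing 4 times.
The number of distinct arrangements is 5!/(4!) = 120/24 = 5.

5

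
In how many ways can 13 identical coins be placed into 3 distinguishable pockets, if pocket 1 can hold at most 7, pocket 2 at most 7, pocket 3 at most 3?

14

Without the upper bounds there are C(15,2) = 105 ways to split 13 among 3 pockets.
Subtract solutions that violate a single cap (substitute x_i' = x_i − (cap_i+1)): x_1 ≥ 8 gives C(7,2) = 21; x_2 ≥ 8 gives C(7,2) = 21; x_3 ≥ 4 gives C(11,2) = 55. Together 97.
Add back pairs where two caps are both exceeded: 0 + 3 + 3 = 6.
By inclusion–exclusion the count is 105 − 97 + 6 = 14.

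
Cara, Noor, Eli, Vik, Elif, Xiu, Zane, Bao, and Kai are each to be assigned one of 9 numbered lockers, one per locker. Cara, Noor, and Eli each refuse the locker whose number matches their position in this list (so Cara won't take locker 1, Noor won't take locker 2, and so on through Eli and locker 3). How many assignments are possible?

256320

Let Aᵢ (for i ∈ {1, 2, 3}) be the placements that put person i in their forbidden locker. Any j of these fix j positions, leaving (9−j)! ways to fill the rest, and there are C(3,j) ways to pick which j.
By inclusion–exclusion, the number of valid placements is Σ_{j=0}^{3} (−1)^j C(3,j)·(9−j)!.
Computing: 362880 − 120960 + 15120 − 720 = 256320.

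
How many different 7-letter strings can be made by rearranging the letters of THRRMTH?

630

THRRMTH has 7 letters with H appearing twice, R appearing twice, and T appearing twice.
Dividing 7! = 5040 by 2!·2!·2! = 8 for the repeated letters gives 630.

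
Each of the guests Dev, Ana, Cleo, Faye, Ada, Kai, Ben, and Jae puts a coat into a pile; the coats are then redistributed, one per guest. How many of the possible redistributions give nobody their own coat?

Count assignments avoiding every fixed point. For any j of the 8 guests fixed to their own coat, the other 8−j can be arranged in (8−j)! ways.
By inclusion–exclusion this is Σ_{j=0}^{8} (−1)^j C(8,j)·(8−j)!.
Computing: 40320 − 40320 + 20160 − 6720 + 1680 − 336 + 56 − 8 + 1 = 14833.

14833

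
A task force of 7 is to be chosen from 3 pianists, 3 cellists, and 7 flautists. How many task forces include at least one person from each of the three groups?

1477

Unrestricted: C(13,7) = 1716 ways to pick any 7 of the 13.
Selections missing a whole group: no pianists → C(10,7) = 120; no cellists → C(10,7) = 120; no flautists → C(6,7) = 0.
Add back selections omitting two groups (i.e. drawn from a single group): C(3,7) + C(3,7) + C(7,7) = 1.
By inclusion–exclusion: 1716 − 240 + 1 = 1477.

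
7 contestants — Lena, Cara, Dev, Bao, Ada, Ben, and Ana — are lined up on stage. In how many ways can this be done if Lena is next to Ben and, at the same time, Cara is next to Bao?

480

Treat {Lena,Ben} as one block (2 orders) and {Cara,Bao} as another (2 orders).
That leaves 5 units to arrange: 2 × 2 × 5! = 4 × 120 = 480.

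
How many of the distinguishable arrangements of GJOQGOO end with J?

With the last slot taken by J, it remains to arrange the other 6 letters (GOQGOO).
Those 6 letters have G appearing twice and O appearing 3 times, giving (6)!/(3!·2!) = 60.

60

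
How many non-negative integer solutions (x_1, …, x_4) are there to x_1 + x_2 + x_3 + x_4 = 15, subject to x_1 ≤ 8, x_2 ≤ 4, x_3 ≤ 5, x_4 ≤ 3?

Ignoring the caps, the number of non-negative solutions to x_1+…+x_4 = 15 is C(18,3) = 816.
Subtract solutions that violate a single cap (substitute x_i' = x_i − (cap_i+1)): x_1 ≥ 9 gives C(9,3) = 84; x_2 ≥ 5 gives C(13,3) = 286; x_3 ≥ 6 gives C(12,3) = 220; x_4 ≥ 4 gives C(14,3) = 364. Together 954.
Add back pairs where two caps are both exceeded: 4 + 1 + 10 + 35 + 84 + 56 = 190.
Subtract triples: 0 + 0 + 0 + 1 = 1.
By inclusion–exclusion the count is 816 − 954 + 190 − 1 = 51.

51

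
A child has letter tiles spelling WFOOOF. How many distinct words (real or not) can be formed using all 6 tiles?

The 6 letters of WFOOOF have repeats: F appearing twice and O appearing 3 times.
Dividing 6! = 720 by 3!·2! = 12 for the repeated letters gives 60.

60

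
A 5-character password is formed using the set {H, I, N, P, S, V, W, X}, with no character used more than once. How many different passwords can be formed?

6720

This is a permutation of 5 out of 8: P(8,5) = 8!/3!.
8 × 7 × 6 × 5 × 4 = 6720.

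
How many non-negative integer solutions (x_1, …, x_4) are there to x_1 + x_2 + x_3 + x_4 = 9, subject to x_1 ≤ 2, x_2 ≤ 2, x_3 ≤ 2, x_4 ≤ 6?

By stars and bars, unrestricted non-negative solutions to x_1+…+x_4 = 9 number C(9+3,3) = 220.
Subtract solutions that violate a single cap (substitute x_i' = x_i − (cap_i+1)): x_1 ≥ 3 gives C(9,3) = 84; x_2 ≥ 3 gives C(9,3) = 84; x_3 ≥ 3 gives C(9,3) = 84; x_4 ≥ 7 gives C(5,3) = 10. Together 262.
Add back pairs where two caps are both exceeded: 20 + 20 + 0 + 20 + 0 + 0 = 60.
Subtract triples: 1 + 0 + 0 + 0 = 1.
By inclusion–exclusion the count is 220 − 262 + 60 − 1 = 17.

17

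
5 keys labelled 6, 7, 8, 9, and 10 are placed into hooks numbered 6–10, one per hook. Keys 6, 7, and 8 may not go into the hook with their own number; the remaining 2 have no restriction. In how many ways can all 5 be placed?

64

Let Aᵢ (for i ∈ {6, 7, 8}) be the placements that put key i in its forbidden hook. Any j of these fix j positions, leaving (5−j)! ways to fill the rest, and there are C(3,j) ways to pick which j.
By inclusion–exclusion, the number of valid placements is Σ_{j=0}^{3} (−1)^j C(3,j)·(5−j)!.
Computing: 120 − 72 + 18 − 2 = 64.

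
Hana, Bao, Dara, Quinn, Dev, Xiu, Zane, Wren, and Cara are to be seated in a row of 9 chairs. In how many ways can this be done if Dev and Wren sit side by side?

Glue Dev and Wren into one block (2 internal orders), leaving 8 units to arrange in a row.
That gives 2 × 8! = 2 × 40320 = 80640.

80640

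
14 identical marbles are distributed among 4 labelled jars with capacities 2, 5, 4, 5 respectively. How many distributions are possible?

By stars and bars, unrestricted non-negative solutions to x_1+…+x_4 = 14 number C(14+3,3) = 680.
Subtract solutions that violate a single cap (substitute x_i' = x_i − (cap_i+1)): x_1 ≥ 3 gives C(14,3) = 364; x_2 ≥ 6 gives C(11,3) = 165; x_3 ≥ 5 gives C(12,3) = 220; x_4 ≥ 6 gives C(11,3) = 165. Together 914.
Add back pairs where two caps are both exceeded: 56 + 84 + 56 + 20 + 10 + 20 = 246.
Subtract triples: 1 + 0 + 1 + 0 = 2.
By inclusion–exclusion the count is 680 − 914 + 246 − 2 = 10.

10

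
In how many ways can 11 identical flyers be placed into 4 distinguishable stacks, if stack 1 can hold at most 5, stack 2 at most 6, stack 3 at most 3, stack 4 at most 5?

Without the upper bounds there are C(14,3) = 364 ways to split 11 among 4 stacks.
Subtract solutions that violate a single cap (substitute x_i' = x_i − (cap_i+1)): x_1 ≥ 6 gives C(8,3) = 56; x_2 ≥ 7 gives C(7,3) = 35; x_3 ≥ 4 gives C(10,3) = 120; x_4 ≥ 6 gives C(8,3) = 56. Together 267.
Add back pairs where two caps are both exceeded: 0 + 4 + 0 + 1 + 0 + 4 = 9.
By inclusion–exclusion the count is 364 − 267 + 9 = 106.

106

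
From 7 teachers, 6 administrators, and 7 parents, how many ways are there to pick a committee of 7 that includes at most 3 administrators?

71500

Split by how many administrators are chosen (0 through 3).
Sum: C(6,0)·C(14,7) + C(6,1)·C(14,6) + C(6,2)·C(14,5) + C(6,3)·C(14,4) = 3432 + 18018 + 30030 + 20020 = 71500.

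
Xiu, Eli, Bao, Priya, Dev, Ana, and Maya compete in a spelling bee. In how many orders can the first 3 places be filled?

This is an ordered selection of 3 from 7: P(7,3).
That gives 7 × 6 × 5 = 210.

210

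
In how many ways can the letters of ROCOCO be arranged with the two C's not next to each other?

Total arrangements of ROCOCO: 6!/(3!·2!) = 60.
If the two C's are adjacent, glue them into one block, leaving 5 items to arrange: (5)!/(3!) = 20 ways.
Hence 60 − 20 = 40.

40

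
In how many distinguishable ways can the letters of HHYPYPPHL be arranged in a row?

Letter multiplicities in HHYPYPPHL: H×3, L×1, P×3, Y×2.
Dividing 9! = 362880 by 3!·3!·2! = 72 for the repeated letters gives 5040.

5040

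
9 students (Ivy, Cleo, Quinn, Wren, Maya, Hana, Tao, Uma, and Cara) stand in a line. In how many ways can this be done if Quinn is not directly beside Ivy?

There are 9! = 362880 arrangements in all. If Quinn and Ivy are adjacent, merging them into one block gives 2·(8)! = 80640 arrangements.
Complementary counting: 362880 − 80640 = 282240.

282240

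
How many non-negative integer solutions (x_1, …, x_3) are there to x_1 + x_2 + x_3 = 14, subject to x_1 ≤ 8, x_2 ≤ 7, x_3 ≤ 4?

20

By stars and bars, unrestricted non-negative solutions to x_1+…+x_3 = 14 number C(14+2,2) = 120.
Subtract solutions that violate a single cap (substitute x_i' = x_i − (cap_i+1)): x_1 ≥ 9 gives C(7,2) = 21; x_2 ≥ 8 gives C(8,2) = 28; x_3 ≥ 5 gives C(11,2) = 55. Together 104.
Add back pairs where two caps are both exceeded: 0 + 1 + 3 = 4.
By inclusion–exclusion the count is 120 − 104 + 4 = 20.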